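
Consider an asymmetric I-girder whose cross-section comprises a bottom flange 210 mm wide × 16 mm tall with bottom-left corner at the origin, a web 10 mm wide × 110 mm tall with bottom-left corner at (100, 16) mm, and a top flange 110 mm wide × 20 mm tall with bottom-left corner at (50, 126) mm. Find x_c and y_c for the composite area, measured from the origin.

bottom flange: A = 210 × 16 = 3360.00, centroid at (105.00, 8.00).
web: A = 10 × 110 = 1100.00, centroid at (105.00, 71.00).
top flange: A = 110 × 20 = 2200.00, centroid at (105.00, 136.00).
ΣA = 6660.00 mm²
ΣAx_c = (3360.00)(105.00) + (1100.00)(105.00) + (2200.00)(105.00) = 699300.00 mm³
ΣAy_c = (3360.00)(8.00) + (1100.00)(71.00) + (2200.00)(136.00) = 404180.00 mm³
x_c = 699300.00 / 6660.00 = 105.00 mm
y_c = 404180.00 / 6660.00 = 60.69 mm

x_c = 105.00 mm, y_c = 60.69 mm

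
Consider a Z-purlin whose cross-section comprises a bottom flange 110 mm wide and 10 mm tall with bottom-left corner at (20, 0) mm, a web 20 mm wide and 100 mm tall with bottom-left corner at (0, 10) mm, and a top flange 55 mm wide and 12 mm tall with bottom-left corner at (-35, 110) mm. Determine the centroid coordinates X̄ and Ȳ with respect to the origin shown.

bottom flange: A = 110 × 10 = 1100.00, centroid at (75.00, 5.00).
web: A = 20 × 100 = 2000.00, centroid at (10.00, 60.00).
top flange: A = 55 × 12 = 660.00, centroid at (-7.50, 116.00).
ΣA = 3760.00 mm²
ΣAX̄ = (1100.00)(75.00) + (2000.00)(10.00) + (660.00)(-7.50) = 97550.00 mm³
ΣAȲ = (1100.00)(5.00) + (2000.00)(60.00) + (660.00)(116.00) = 202060.00 mm³
X̄ = 97550.00 / 3760.00 = 25.94 mm
Ȳ = 202060.00 / 3760.00 = 53.74 mm

X̄ = 25.94 mm, Ȳ = 53.74 mm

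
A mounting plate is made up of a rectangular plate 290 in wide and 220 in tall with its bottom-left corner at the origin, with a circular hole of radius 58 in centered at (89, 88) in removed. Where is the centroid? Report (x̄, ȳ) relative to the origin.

x̄ = 156.12 in, ȳ = 114.37 in

Part | A | x̄ᵢ | ȳᵢ | A·x̄ᵢ | A·ȳᵢ
plate | 63800.00 | 145.00 | 110.00 | 9251000.00 | 7018000.00
hole | -10568.32 | 89.00 | 88.00 | -940580.27 | -930011.96
Σ | 53231.68 |  |  | 8310419.73 | 6087988.04
x̄ = 8310419.73 / 53231.68 = 156.12 in
ȳ = 6087988.04 / 53231.68 = 114.37 in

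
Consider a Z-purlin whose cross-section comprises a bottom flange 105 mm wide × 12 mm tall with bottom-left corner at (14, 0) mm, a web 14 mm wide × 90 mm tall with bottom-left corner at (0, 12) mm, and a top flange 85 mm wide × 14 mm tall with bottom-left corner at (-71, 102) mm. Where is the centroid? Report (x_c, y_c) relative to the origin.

x_c = 15.82 mm, y_c = 56.36 mm

Part | A | x̄ᵢ | ȳᵢ | A·x̄ᵢ | A·ȳᵢ
bottom flange | 1260.00 | 66.50 | 6.00 | 83790.00 | 7560.00
web | 1260.00 | 7.00 | 57.00 | 8820.00 | 71820.00
top flange | 1190.00 | -28.50 | 109.00 | -33915.00 | 129710.00
Σ | 3710.00 |  |  | 58695.00 | 209090.00
x_c = 58695.00 / 3710.00 = 15.82 mm
y_c = 209090.00 / 3710.00 = 56.36 mm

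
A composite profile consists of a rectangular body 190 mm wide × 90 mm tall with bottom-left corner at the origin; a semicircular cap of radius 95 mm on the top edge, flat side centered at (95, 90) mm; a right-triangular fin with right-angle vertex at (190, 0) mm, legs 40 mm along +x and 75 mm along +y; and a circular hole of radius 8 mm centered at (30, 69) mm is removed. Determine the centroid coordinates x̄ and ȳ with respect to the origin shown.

x̄ = 100.39 mm, ȳ = 81.06 mm

rectangular body: A = 190 × 90 = 17100.00, centroid at (95.00, 45.00).
semicircular top: A = ½π·95² = 14176.44, centroid at (95.00, 130.32).
triangular fin: A = ½·40·75 = 1500.00, centroid at (203.33, 25.00).
hole: A = −π·8² = -201.06, centroid at (30.00, 69.00).
ΣA = 32575.37 mm²
ΣAx̄ = (17100.00)(95.00) + (14176.44)(95.00) + (1500.00)(203.33) + (-201.06)(30.00) = 3270229.64 mm³
ΣAȳ = (17100.00)(45.00) + (14176.44)(130.32) + (1500.00)(25.00) + (-201.06)(69.00) = 2640589.38 mm³
x̄ = 3270229.64 / 32575.37 = 100.39 mm
ȳ = 2640589.38 / 32575.37 = 81.06 mm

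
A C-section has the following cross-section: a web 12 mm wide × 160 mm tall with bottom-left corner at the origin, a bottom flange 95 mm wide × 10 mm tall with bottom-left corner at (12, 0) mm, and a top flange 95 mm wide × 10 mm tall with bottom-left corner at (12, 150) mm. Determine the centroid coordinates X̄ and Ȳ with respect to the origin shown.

X̄ = 32.61 mm, Ȳ = 80.00 mm

web: A = 12 × 160 = 1920.00, centroid at (6.00, 80.00).
bottom flange: A = 95 × 10 = 950.00, centroid at (59.50, 5.00).
top flange: A = 95 × 10 = 950.00, centroid at (59.50, 155.00).
ΣA = 3820.00 mm²
ΣAX̄ = (1920.00)(6.00) + (950.00)(59.50) + (950.00)(59.50) = 124570.00 mm³
ΣAȲ = (1920.00)(80.00) + (950.00)(5.00) + (950.00)(155.00) = 305600.00 mm³
X̄ = 124570.00 / 3820.00 = 32.61 mm
Ȳ = 305600.00 / 3820.00 = 80.00 mm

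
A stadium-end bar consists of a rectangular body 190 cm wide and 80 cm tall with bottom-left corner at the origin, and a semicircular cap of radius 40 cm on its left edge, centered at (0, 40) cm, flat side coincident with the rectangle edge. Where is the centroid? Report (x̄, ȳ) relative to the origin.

Part | A | x̄ᵢ | ȳᵢ | A·x̄ᵢ | A·ȳᵢ
rectangular body | 15200.00 | 95.00 | 40.00 | 1444000.00 | 608000.00
semicircular end | 2513.27 | -16.98 | 40.00 | -42666.67 | 100530.96
Σ | 17713.27 |  |  | 1401333.33 | 708530.96
x̄ = 1401333.33 / 17713.27 = 79.11 cm
ȳ = 708530.96 / 17713.27 = 40.00 cm

x̄ = 79.11 cm, ȳ = 40.00 cm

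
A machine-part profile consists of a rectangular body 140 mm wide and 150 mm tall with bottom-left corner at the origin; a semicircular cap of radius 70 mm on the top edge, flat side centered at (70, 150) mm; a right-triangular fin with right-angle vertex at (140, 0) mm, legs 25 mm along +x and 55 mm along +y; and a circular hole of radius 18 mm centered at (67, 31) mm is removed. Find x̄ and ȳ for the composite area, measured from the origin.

rectangular body: A = 140 × 150 = 21000.00, centroid at (70.00, 75.00).
semicircular top: A = ½π·70² = 7696.90, centroid at (70.00, 179.71).
triangular fin: A = ½·25·55 = 687.50, centroid at (148.33, 18.33).
hole: A = −π·18² = -1017.88, centroid at (67.00, 31.00).
ΣA = 28366.53 mm², ΣAx̄ = 2042564.61 mm³, ΣAȳ = 2939251.98 mm³.
x̄ = 2042564.61/28366.53 = 72.01 mm; ȳ = 2939251.98/28366.53 = 103.62 mm.

x̄ = 72.01 mm, ȳ = 103.62 mm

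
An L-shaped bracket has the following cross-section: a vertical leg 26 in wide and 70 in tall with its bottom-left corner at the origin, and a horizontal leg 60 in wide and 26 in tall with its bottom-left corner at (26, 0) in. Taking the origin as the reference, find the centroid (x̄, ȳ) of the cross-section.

Part | A | x̄ᵢ | ȳᵢ | A·x̄ᵢ | A·ȳᵢ
vertical leg | 1820.00 | 13.00 | 35.00 | 23660.00 | 63700.00
horizontal leg | 1560.00 | 56.00 | 13.00 | 87360.00 | 20280.00
Σ | 3380.00 |  |  | 111020.00 | 83980.00
x̄ = 111020.00 / 3380.00 = 32.85 in
ȳ = 83980.00 / 3380.00 = 24.85 in

x̄ = 32.85 in, ȳ = 24.85 in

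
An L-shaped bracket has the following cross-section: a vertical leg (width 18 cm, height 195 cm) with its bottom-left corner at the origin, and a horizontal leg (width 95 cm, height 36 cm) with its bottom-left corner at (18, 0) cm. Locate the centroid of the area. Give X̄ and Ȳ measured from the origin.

X̄ = 36.88 cm, Ȳ = 58.27 cm

vertical leg: A = 18 × 195 = 3510.00, centroid at (9.00, 97.50).
horizontal leg: A = 95 × 36 = 3420.00, centroid at (65.50, 18.00).
ΣA = 6930.00 cm²
ΣAX̄ = (3510.00)(9.00) + (3420.00)(65.50) = 255600.00 cm³
ΣAȲ = (3510.00)(97.50) + (3420.00)(18.00) = 403785.00 cm³
X̄ = 255600.00 / 6930.00 = 36.88 cm
Ȳ = 403785.00 / 6930.00 = 58.27 cm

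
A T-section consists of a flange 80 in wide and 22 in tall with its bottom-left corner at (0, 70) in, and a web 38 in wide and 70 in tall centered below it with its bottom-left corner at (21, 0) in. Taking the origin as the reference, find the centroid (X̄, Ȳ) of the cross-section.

web: A = 38 × 70 = 2660.00, centroid at (40.00, 35.00).
flange: A = 80 × 22 = 1760.00, centroid at (40.00, 81.00).
ΣA = 4420.00 in²
ΣAX̄ = (2660.00)(40.00) + (1760.00)(40.00) = 176800.00 in³
ΣAȲ = (2660.00)(35.00) + (1760.00)(81.00) = 235660.00 in³
X̄ = 176800.00 / 4420.00 = 40.00 in
Ȳ = 235660.00 / 4420.00 = 53.32 in

X̄ = 40.00 in, Ȳ = 53.32 in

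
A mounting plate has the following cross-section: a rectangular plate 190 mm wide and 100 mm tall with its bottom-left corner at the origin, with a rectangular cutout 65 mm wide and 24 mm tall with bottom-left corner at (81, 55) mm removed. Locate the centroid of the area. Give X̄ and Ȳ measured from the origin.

plate: A = 190 × 100 = 19000.00, centroid at (95.00, 50.00).
hole: A = −(65 × 24) = -1560.00, centroid at (113.50, 67.00).
ΣA = 17440.00 mm², ΣAX̄ = 1627940.00 mm³, ΣAȲ = 845480.00 mm³.
X̄ = 1627940.00/17440.00 = 93.35 mm; Ȳ = 845480.00/17440.00 = 48.48 mm.

X̄ = 93.35 mm, Ȳ = 48.48 mm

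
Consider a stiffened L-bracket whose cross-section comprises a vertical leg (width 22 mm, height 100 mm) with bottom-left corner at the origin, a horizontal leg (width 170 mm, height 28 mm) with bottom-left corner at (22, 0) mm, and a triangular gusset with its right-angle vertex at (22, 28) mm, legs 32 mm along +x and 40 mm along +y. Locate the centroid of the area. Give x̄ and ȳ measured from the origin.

x̄ = 72.95 mm, ȳ = 26.72 mm

Part | A | x̄ᵢ | ȳᵢ | A·x̄ᵢ | A·ȳᵢ
vertical leg | 2200.00 | 11.00 | 50.00 | 24200.00 | 110000.00
horizontal leg | 4760.00 | 107.00 | 14.00 | 509320.00 | 66640.00
gusset | 640.00 | 32.67 | 41.33 | 20906.67 | 26453.33
Σ | 7600.00 |  |  | 554426.67 | 203093.33
x̄ = 554426.67 / 7600.00 = 72.95 mm
ȳ = 203093.33 / 7600.00 = 26.72 mm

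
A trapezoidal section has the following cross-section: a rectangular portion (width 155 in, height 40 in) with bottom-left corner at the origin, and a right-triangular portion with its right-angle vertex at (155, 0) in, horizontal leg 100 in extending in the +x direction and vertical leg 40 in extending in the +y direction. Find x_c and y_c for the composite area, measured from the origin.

x_c = 104.53 in, y_c = 18.37 in

rectangular portion: A = 155 × 40 = 6200.00, centroid at (77.50, 20.00).
triangular portion: A = ½·100·40 = 2000.00, centroid at (188.33, 13.33).
ΣA = 8200.00 in², ΣAx_c = 857166.67 in³, ΣAy_c = 150666.67 in³.
x_c = 857166.67/8200.00 = 104.53 in; y_c = 150666.67/8200.00 = 18.37 in.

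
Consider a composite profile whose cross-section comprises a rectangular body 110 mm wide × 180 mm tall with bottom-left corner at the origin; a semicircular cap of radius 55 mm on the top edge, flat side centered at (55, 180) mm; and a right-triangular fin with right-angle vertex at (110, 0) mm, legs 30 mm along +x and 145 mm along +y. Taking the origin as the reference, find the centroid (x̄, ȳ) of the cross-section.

Part | A | x̄ᵢ | ȳᵢ | A·x̄ᵢ | A·ȳᵢ
rectangular body | 19800.00 | 55.00 | 90.00 | 1089000.00 | 1782000.00
semicircular top | 4751.66 | 55.00 | 203.34 | 261341.24 | 966215.27
triangular fin | 2175.00 | 120.00 | 48.33 | 261000.00 | 105125.00
Σ | 26726.66 |  |  | 1611341.24 | 2853340.27
x̄ = 1611341.24 / 26726.66 = 60.29 mm
ȳ = 2853340.27 / 26726.66 = 106.76 mm

x̄ = 60.29 mm, ȳ = 106.76 mm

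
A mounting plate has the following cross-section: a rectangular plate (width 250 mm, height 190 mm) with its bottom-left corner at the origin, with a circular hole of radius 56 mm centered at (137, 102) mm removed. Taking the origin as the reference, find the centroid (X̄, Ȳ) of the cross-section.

plate: A = 250 × 190 = 47500.00, centroid at (125.00, 95.00).
hole: A = −π·56² = -9852.03, centroid at (137.00, 102.00).
ΣA = 37647.97 mm², ΣAX̄ = 4587771.27 mm³, ΣAȲ = 3507592.47 mm³.
X̄ = 4587771.27/37647.97 = 121.86 mm; Ȳ = 3507592.47/37647.97 = 93.17 mm.

X̄ = 121.86 mm, Ȳ = 93.17 mm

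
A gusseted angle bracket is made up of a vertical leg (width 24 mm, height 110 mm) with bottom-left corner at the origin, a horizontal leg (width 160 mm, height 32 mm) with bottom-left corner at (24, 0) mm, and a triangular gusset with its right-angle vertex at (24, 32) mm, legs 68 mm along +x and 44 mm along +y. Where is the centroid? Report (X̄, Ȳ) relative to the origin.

X̄ = 68.49 mm, Ȳ = 32.08 mm

vertical leg: A = 24 × 110 = 2640.00, centroid at (12.00, 55.00).
horizontal leg: A = 160 × 32 = 5120.00, centroid at (104.00, 16.00).
gusset: A = ½·68·44 = 1496.00, centroid at (46.67, 46.67).
ΣA = 9256.00 mm²
ΣAX̄ = (2640.00)(12.00) + (5120.00)(104.00) + (1496.00)(46.67) = 633973.33 mm³
ΣAȲ = (2640.00)(55.00) + (5120.00)(16.00) + (1496.00)(46.67) = 296933.33 mm³
X̄ = 633973.33 / 9256.00 = 68.49 mm
Ȳ = 296933.33 / 9256.00 = 32.08 mm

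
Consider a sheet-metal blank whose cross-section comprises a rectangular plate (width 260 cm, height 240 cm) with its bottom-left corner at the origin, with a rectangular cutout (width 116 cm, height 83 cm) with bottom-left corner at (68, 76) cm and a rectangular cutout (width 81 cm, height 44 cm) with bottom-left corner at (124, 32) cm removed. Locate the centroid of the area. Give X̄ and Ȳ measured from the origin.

plate: A = 260 × 240 = 62400.00, centroid at (130.00, 120.00).
hole 1: A = −(116 × 83) = -9628.00, centroid at (126.00, 117.50).
hole 2: A = −(81 × 44) = -3564.00, centroid at (164.50, 54.00).
ΣA = 49208.00 cm², ΣAX̄ = 6312594.00 cm³, ΣAȲ = 6164254.00 cm³.
X̄ = 6312594.00/49208.00 = 128.28 cm; Ȳ = 6164254.00/49208.00 = 125.27 cm.

X̄ = 128.28 cm, Ȳ = 125.27 cm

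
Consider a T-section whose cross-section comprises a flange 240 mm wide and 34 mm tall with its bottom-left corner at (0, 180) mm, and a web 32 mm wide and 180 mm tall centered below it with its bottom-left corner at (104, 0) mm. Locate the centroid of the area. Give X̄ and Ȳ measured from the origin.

web: A = 32 × 180 = 5760.00, centroid at (120.00, 90.00).
flange: A = 240 × 34 = 8160.00, centroid at (120.00, 197.00).
ΣA = 13920.00 mm²
ΣAX̄ = (5760.00)(120.00) + (8160.00)(120.00) = 1670400.00 mm³
ΣAȲ = (5760.00)(90.00) + (8160.00)(197.00) = 2125920.00 mm³
X̄ = 1670400.00 / 13920.00 = 120.00 mm
Ȳ = 2125920.00 / 13920.00 = 152.72 mm

X̄ = 120.00 mm, Ȳ = 152.72 mm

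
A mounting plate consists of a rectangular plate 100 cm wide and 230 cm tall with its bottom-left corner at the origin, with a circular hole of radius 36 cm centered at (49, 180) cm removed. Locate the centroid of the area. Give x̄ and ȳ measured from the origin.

x̄ = 50.22 cm, ȳ = 101.02 cm

plate: A = 100 × 230 = 23000.00, centroid at (50.00, 115.00).
hole: A = −π·36² = -4071.50, centroid at (49.00, 180.00).
ΣA = 18928.50 cm², ΣAx̄ = 950496.30 cm³, ΣAȳ = 1912129.27 cm³.
x̄ = 950496.30/18928.50 = 50.22 cm; ȳ = 1912129.27/18928.50 = 101.02 cm.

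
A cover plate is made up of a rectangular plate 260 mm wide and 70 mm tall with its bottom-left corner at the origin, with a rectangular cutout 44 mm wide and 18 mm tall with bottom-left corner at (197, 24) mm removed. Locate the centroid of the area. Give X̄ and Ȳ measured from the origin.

plate: A = 260 × 70 = 18200.00, centroid at (130.00, 35.00).
hole: A = −(44 × 18) = -792.00, centroid at (219.00, 33.00).
ΣA = 17408.00 mm²
ΣAX̄ = (18200.00)(130.00) + (-792.00)(219.00) = 2192552.00 mm³
ΣAȲ = (18200.00)(35.00) + (-792.00)(33.00) = 610864.00 mm³
X̄ = 2192552.00 / 17408.00 = 125.95 mm
Ȳ = 610864.00 / 17408.00 = 35.09 mm

X̄ = 125.95 mm, Ȳ = 35.09 mm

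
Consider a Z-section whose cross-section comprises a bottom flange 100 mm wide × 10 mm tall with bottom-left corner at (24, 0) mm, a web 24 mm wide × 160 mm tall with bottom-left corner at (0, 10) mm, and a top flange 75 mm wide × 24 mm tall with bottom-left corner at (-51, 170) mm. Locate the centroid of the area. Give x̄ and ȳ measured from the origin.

bottom flange: A = 100 × 10 = 1000.00, centroid at (74.00, 5.00).
web: A = 24 × 160 = 3840.00, centroid at (12.00, 90.00).
top flange: A = 75 × 24 = 1800.00, centroid at (-13.50, 182.00).
ΣA = 6640.00 mm²
ΣAx̄ = (1000.00)(74.00) + (3840.00)(12.00) + (1800.00)(-13.50) = 95780.00 mm³
ΣAȳ = (1000.00)(5.00) + (3840.00)(90.00) + (1800.00)(182.00) = 678200.00 mm³
x̄ = 95780.00 / 6640.00 = 14.42 mm
ȳ = 678200.00 / 6640.00 = 102.14 mm

x̄ = 14.42 mm, ȳ = 102.14 mm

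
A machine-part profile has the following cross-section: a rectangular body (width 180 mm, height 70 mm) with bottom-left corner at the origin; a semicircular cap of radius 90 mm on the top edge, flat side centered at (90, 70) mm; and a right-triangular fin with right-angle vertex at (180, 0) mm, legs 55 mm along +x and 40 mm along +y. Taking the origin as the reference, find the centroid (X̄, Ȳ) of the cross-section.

rectangular body: A = 180 × 70 = 12600.00, centroid at (90.00, 35.00).
semicircular top: A = ½π·90² = 12723.45, centroid at (90.00, 108.20).
triangular fin: A = ½·55·40 = 1100.00, centroid at (198.33, 13.33).
ΣA = 26423.45 mm², ΣAX̄ = 2497277.19 mm³, ΣAȲ = 1832308.18 mm³.
X̄ = 2497277.19/26423.45 = 94.51 mm; Ȳ = 1832308.18/26423.45 = 69.34 mm.

X̄ = 94.51 mm, Ȳ = 69.34 mm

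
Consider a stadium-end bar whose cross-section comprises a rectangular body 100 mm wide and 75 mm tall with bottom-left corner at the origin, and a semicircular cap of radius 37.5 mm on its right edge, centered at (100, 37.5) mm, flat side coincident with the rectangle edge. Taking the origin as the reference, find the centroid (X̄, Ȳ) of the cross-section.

rectangular body: A = 100 × 75 = 7500.00, centroid at (50.00, 37.50).
semicircular end: A = ½π·37.5² = 2208.93, centroid at (115.92, 37.50).
ΣA = 9708.93 mm², ΣAX̄ = 631049.48 mm³, ΣAȲ = 364084.96 mm³.
X̄ = 631049.48/9708.93 = 65.00 mm; Ȳ = 364084.96/9708.93 = 37.50 mm.

X̄ = 65.00 mm, Ȳ = 37.50 mm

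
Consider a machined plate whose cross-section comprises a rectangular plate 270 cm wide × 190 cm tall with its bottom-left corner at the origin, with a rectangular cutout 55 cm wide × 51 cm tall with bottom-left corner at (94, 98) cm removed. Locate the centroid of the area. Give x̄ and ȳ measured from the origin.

plate: A = 270 × 190 = 51300.00, centroid at (135.00, 95.00).
hole: A = −(55 × 51) = -2805.00, centroid at (121.50, 123.50).
ΣA = 48495.00 cm²
ΣAx̄ = (51300.00)(135.00) + (-2805.00)(121.50) = 6584692.50 cm³
ΣAȳ = (51300.00)(95.00) + (-2805.00)(123.50) = 4527082.50 cm³
x̄ = 6584692.50 / 48495.00 = 135.78 cm
ȳ = 4527082.50 / 48495.00 = 93.35 cm

x̄ = 135.78 cm, ȳ = 93.35 cm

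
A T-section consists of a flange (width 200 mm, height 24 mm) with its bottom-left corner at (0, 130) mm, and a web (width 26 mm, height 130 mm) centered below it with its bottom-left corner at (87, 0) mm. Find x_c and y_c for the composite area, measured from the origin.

x_c = 100.00 mm, y_c = 110.18 mm

Part | A | x̄ᵢ | ȳᵢ | A·x̄ᵢ | A·ȳᵢ
web | 3380.00 | 100.00 | 65.00 | 338000.00 | 219700.00
flange | 4800.00 | 100.00 | 142.00 | 480000.00 | 681600.00
Σ | 8180.00 |  |  | 818000.00 | 901300.00
x_c = 818000.00 / 8180.00 = 100.00 mm
y_c = 901300.00 / 8180.00 = 110.18 mm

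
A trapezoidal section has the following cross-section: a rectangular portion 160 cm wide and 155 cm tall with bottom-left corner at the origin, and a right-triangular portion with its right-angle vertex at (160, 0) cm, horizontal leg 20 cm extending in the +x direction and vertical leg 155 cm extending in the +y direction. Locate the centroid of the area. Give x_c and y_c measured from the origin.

rectangular portion: A = 160 × 155 = 24800.00, centroid at (80.00, 77.50).
triangular portion: A = ½·20·155 = 1550.00, centroid at (166.67, 51.67).
ΣA = 26350.00 cm²
ΣAx_c = (24800.00)(80.00) + (1550.00)(166.67) = 2242333.33 cm³
ΣAy_c = (24800.00)(77.50) + (1550.00)(51.67) = 2002083.33 cm³
x_c = 2242333.33 / 26350.00 = 85.10 cm
y_c = 2002083.33 / 26350.00 = 75.98 cm

x_c = 85.10 cm, y_c = 75.98 cm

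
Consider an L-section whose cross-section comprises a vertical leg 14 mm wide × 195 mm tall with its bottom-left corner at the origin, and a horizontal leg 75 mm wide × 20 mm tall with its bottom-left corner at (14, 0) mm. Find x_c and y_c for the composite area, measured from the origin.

x_c = 22.78 mm, y_c = 66.47 mm

Part | A | x̄ᵢ | ȳᵢ | A·x̄ᵢ | A·ȳᵢ
vertical leg | 2730.00 | 7.00 | 97.50 | 19110.00 | 266175.00
horizontal leg | 1500.00 | 51.50 | 10.00 | 77250.00 | 15000.00
Σ | 4230.00 |  |  | 96360.00 | 281175.00
x_c = 96360.00 / 4230.00 = 22.78 mm
y_c = 281175.00 / 4230.00 = 66.47 mm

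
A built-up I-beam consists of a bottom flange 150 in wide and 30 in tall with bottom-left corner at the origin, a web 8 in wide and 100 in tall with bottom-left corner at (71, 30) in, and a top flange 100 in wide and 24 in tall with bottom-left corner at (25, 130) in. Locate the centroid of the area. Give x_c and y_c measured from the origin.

x_c = 75.00 in, y_c = 61.34 in

bottom flange: A = 150 × 30 = 4500.00, centroid at (75.00, 15.00).
web: A = 8 × 100 = 800.00, centroid at (75.00, 80.00).
top flange: A = 100 × 24 = 2400.00, centroid at (75.00, 142.00).
ΣA = 7700.00 in², ΣAx_c = 577500.00 in³, ΣAy_c = 472300.00 in³.
x_c = 577500.00/7700.00 = 75.00 in; y_c = 472300.00/7700.00 = 61.34 in.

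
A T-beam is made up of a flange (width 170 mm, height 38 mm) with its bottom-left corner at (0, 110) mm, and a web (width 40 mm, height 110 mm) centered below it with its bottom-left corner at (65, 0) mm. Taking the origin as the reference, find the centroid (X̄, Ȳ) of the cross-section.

Part | A | x̄ᵢ | ȳᵢ | A·x̄ᵢ | A·ȳᵢ
web | 4400.00 | 85.00 | 55.00 | 374000.00 | 242000.00
flange | 6460.00 | 85.00 | 129.00 | 549100.00 | 833340.00
Σ | 10860.00 |  |  | 923100.00 | 1075340.00
X̄ = 923100.00 / 10860.00 = 85.00 mm
Ȳ = 1075340.00 / 10860.00 = 99.02 mm

X̄ = 85.00 mm, Ȳ = 99.02 mm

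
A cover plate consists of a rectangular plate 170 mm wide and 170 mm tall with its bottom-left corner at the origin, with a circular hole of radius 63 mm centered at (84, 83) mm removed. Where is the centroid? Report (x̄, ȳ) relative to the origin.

x̄ = 85.76 mm, ȳ = 86.52 mm

Part | A | x̄ᵢ | ȳᵢ | A·x̄ᵢ | A·ȳᵢ
plate | 28900.00 | 85.00 | 85.00 | 2456500.00 | 2456500.00
hole | -12468.98 | 84.00 | 83.00 | -1047394.42 | -1034925.44
Σ | 16431.02 |  |  | 1409105.58 | 1421574.56
x̄ = 1409105.58 / 16431.02 = 85.76 mm
ȳ = 1421574.56 / 16431.02 = 86.52 mm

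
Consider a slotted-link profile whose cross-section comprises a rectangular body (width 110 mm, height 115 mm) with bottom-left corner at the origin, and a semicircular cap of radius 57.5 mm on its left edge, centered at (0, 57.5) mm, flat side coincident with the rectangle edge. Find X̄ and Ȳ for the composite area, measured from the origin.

X̄ = 31.89 mm, Ȳ = 57.50 mm

rectangular body: A = 110 × 115 = 12650.00, centroid at (55.00, 57.50).
semicircular end: A = ½π·57.5² = 5193.45, centroid at (-24.40, 57.50).
ΣA = 17843.45 mm²
ΣAX̄ = (12650.00)(55.00) + (5193.45)(-24.40) = 569010.42 mm³
ΣAȲ = (12650.00)(57.50) + (5193.45)(57.50) = 1025998.11 mm³
X̄ = 569010.42 / 17843.45 = 31.89 mm
Ȳ = 1025998.11 / 17843.45 = 57.50 mm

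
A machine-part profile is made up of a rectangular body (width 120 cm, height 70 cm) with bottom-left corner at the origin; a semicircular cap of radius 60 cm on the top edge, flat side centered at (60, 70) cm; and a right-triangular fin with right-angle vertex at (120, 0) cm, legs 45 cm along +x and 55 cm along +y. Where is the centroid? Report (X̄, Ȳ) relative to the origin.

rectangular body: A = 120 × 70 = 8400.00, centroid at (60.00, 35.00).
semicircular top: A = ½π·60² = 5654.87, centroid at (60.00, 95.46).
triangular fin: A = ½·45·55 = 1237.50, centroid at (135.00, 18.33).
ΣA = 15292.37 cm², ΣAX̄ = 1010354.51 cm³, ΣAȲ = 856528.17 cm³.
X̄ = 1010354.51/15292.37 = 66.07 cm; Ȳ = 856528.17/15292.37 = 56.01 cm.

X̄ = 66.07 cm, Ȳ = 56.01 cm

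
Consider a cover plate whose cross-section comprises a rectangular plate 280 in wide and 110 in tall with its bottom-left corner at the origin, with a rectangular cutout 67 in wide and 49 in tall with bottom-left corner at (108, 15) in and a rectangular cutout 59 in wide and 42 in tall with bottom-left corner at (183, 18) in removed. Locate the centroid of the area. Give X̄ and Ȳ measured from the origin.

X̄ = 132.63 in, Ȳ = 58.62 in

plate: A = 280 × 110 = 30800.00, centroid at (140.00, 55.00).
hole 1: A = −(67 × 49) = -3283.00, centroid at (141.50, 39.50).
hole 2: A = −(59 × 42) = -2478.00, centroid at (212.50, 39.00).
ΣA = 25039.00 in²
ΣAX̄ = (30800.00)(140.00) + (-3283.00)(141.50) + (-2478.00)(212.50) = 3320880.50 in³
ΣAȲ = (30800.00)(55.00) + (-3283.00)(39.50) + (-2478.00)(39.00) = 1467679.50 in³
X̄ = 3320880.50 / 25039.00 = 132.63 in
Ȳ = 1467679.50 / 25039.00 = 58.62 in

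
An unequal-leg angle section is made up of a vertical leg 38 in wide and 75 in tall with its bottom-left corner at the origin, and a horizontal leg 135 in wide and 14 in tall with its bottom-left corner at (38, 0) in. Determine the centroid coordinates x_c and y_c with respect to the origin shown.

vertical leg: A = 38 × 75 = 2850.00, centroid at (19.00, 37.50).
horizontal leg: A = 135 × 14 = 1890.00, centroid at (105.50, 7.00).
ΣA = 4740.00 in²
ΣAx_c = (2850.00)(19.00) + (1890.00)(105.50) = 253545.00 in³
ΣAy_c = (2850.00)(37.50) + (1890.00)(7.00) = 120105.00 in³
x_c = 253545.00 / 4740.00 = 53.49 in
y_c = 120105.00 / 4740.00 = 25.34 in

x_c = 53.49 in, y_c = 25.34 in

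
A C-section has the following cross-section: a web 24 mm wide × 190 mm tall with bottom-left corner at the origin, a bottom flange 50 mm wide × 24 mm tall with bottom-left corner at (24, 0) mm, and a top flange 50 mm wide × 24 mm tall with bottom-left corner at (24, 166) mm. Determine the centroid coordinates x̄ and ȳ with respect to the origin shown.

x̄ = 24.76 mm, ȳ = 95.00 mm

Part | A | x̄ᵢ | ȳᵢ | A·x̄ᵢ | A·ȳᵢ
web | 4560.00 | 12.00 | 95.00 | 54720.00 | 433200.00
bottom flange | 1200.00 | 49.00 | 12.00 | 58800.00 | 14400.00
top flange | 1200.00 | 49.00 | 178.00 | 58800.00 | 213600.00
Σ | 6960.00 |  |  | 172320.00 | 661200.00
x̄ = 172320.00 / 6960.00 = 24.76 mm
ȳ = 661200.00 / 6960.00 = 95.00 mm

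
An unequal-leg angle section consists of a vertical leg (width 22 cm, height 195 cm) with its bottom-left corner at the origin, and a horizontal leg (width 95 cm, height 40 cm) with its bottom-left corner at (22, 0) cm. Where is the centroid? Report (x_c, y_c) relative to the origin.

x_c = 38.48 cm, y_c = 61.10 cm

vertical leg: A = 22 × 195 = 4290.00, centroid at (11.00, 97.50).
horizontal leg: A = 95 × 40 = 3800.00, centroid at (69.50, 20.00).
ΣA = 8090.00 cm², ΣAx_c = 311290.00 cm³, ΣAy_c = 494275.00 cm³.
x_c = 311290.00/8090.00 = 38.48 cm; y_c = 494275.00/8090.00 = 61.10 cm.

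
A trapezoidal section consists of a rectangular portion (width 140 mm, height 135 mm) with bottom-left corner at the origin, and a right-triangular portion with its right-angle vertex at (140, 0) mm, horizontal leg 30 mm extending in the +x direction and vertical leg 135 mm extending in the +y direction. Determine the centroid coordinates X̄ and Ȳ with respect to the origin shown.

rectangular portion: A = 140 × 135 = 18900.00, centroid at (70.00, 67.50).
triangular portion: A = ½·30·135 = 2025.00, centroid at (150.00, 45.00).
ΣA = 20925.00 mm², ΣAX̄ = 1626750.00 mm³, ΣAȲ = 1366875.00 mm³.
X̄ = 1626750.00/20925.00 = 77.74 mm; Ȳ = 1366875.00/20925.00 = 65.32 mm.

X̄ = 77.74 mm, Ȳ = 65.32 mm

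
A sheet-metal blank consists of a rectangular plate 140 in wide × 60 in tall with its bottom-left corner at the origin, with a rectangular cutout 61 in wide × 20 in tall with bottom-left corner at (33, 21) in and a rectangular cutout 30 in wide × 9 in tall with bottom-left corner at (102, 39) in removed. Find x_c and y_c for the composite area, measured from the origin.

plate: A = 140 × 60 = 8400.00, centroid at (70.00, 30.00).
hole 1: A = −(61 × 20) = -1220.00, centroid at (63.50, 31.00).
hole 2: A = −(30 × 9) = -270.00, centroid at (117.00, 43.50).
ΣA = 6910.00 in², ΣAx_c = 478940.00 in³, ΣAy_c = 202435.00 in³.
x_c = 478940.00/6910.00 = 69.31 in; y_c = 202435.00/6910.00 = 29.30 in.

x_c = 69.31 in, y_c = 29.30 in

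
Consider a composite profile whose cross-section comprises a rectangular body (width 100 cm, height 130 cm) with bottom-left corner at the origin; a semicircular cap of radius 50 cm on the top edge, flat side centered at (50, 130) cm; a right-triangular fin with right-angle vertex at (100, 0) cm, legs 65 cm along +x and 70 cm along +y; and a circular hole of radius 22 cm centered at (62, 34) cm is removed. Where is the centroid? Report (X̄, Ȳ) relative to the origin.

X̄ = 58.19 cm, Ȳ = 81.45 cm

rectangular body: A = 100 × 130 = 13000.00, centroid at (50.00, 65.00).
semicircular top: A = ½π·50² = 3926.99, centroid at (50.00, 151.22).
triangular fin: A = ½·65·70 = 2275.00, centroid at (121.67, 23.33).
hole: A = −π·22² = -1520.53, centroid at (62.00, 34.00).
ΣA = 17681.46 cm²
ΣAX̄ = (13000.00)(50.00) + (3926.99)(50.00) + (2275.00)(121.67) + (-1520.53)(62.00) = 1028868.30 cm³
ΣAȲ = (13000.00)(65.00) + (3926.99)(151.22) + (2275.00)(23.33) + (-1520.53)(34.00) = 1440227.42 cm³
X̄ = 1028868.30 / 17681.46 = 58.19 cm
Ȳ = 1440227.42 / 17681.46 = 81.45 cm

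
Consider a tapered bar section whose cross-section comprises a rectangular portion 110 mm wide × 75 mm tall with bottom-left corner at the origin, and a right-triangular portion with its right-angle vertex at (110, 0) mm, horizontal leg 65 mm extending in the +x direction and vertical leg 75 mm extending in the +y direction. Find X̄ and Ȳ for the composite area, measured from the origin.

X̄ = 72.49 mm, Ȳ = 34.65 mm

rectangular portion: A = 110 × 75 = 8250.00, centroid at (55.00, 37.50).
triangular portion: A = ½·65·75 = 2437.50, centroid at (131.67, 25.00).
ΣA = 10687.50 mm², ΣAX̄ = 774687.50 mm³, ΣAȲ = 370312.50 mm³.
X̄ = 774687.50/10687.50 = 72.49 mm; Ȳ = 370312.50/10687.50 = 34.65 mm.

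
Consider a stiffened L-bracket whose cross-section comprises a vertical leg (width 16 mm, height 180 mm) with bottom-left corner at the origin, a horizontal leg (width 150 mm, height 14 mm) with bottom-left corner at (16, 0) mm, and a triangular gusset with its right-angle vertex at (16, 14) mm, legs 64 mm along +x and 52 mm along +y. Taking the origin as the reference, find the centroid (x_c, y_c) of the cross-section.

x_c = 41.58 mm, y_c = 49.07 mm

vertical leg: A = 16 × 180 = 2880.00, centroid at (8.00, 90.00).
horizontal leg: A = 150 × 14 = 2100.00, centroid at (91.00, 7.00).
gusset: A = ½·64·52 = 1664.00, centroid at (37.33, 31.33).
ΣA = 6644.00 mm², ΣAx_c = 276262.67 mm³, ΣAy_c = 326038.67 mm³.
x_c = 276262.67/6644.00 = 41.58 mm; y_c = 326038.67/6644.00 = 49.07 mm.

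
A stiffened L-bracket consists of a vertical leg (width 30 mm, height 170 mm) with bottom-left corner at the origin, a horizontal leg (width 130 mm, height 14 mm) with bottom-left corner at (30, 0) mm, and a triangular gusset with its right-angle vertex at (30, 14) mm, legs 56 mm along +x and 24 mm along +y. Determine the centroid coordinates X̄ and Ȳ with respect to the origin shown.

vertical leg: A = 30 × 170 = 5100.00, centroid at (15.00, 85.00).
horizontal leg: A = 130 × 14 = 1820.00, centroid at (95.00, 7.00).
gusset: A = ½·56·24 = 672.00, centroid at (48.67, 22.00).
ΣA = 7592.00 mm², ΣAX̄ = 282104.00 mm³, ΣAȲ = 461024.00 mm³.
X̄ = 282104.00/7592.00 = 37.16 mm; Ȳ = 461024.00/7592.00 = 60.72 mm.

X̄ = 37.16 mm, Ȳ = 60.72 mm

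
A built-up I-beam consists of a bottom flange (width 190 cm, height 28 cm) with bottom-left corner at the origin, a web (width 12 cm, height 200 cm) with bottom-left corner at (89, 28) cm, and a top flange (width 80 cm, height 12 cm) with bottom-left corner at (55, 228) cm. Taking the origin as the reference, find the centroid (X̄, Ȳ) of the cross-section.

X̄ = 95.00 cm, Ȳ = 69.85 cm

bottom flange: A = 190 × 28 = 5320.00, centroid at (95.00, 14.00).
web: A = 12 × 200 = 2400.00, centroid at (95.00, 128.00).
top flange: A = 80 × 12 = 960.00, centroid at (95.00, 234.00).
ΣA = 8680.00 cm², ΣAX̄ = 824600.00 cm³, ΣAȲ = 606320.00 cm³.
X̄ = 824600.00/8680.00 = 95.00 cm; Ȳ = 606320.00/8680.00 = 69.85 cm.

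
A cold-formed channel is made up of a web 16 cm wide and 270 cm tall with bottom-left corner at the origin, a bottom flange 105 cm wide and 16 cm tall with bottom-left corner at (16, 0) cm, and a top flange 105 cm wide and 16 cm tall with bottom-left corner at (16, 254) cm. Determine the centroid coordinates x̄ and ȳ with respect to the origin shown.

web: A = 16 × 270 = 4320.00, centroid at (8.00, 135.00).
bottom flange: A = 105 × 16 = 1680.00, centroid at (68.50, 8.00).
top flange: A = 105 × 16 = 1680.00, centroid at (68.50, 262.00).
ΣA = 7680.00 cm²
ΣAx̄ = (4320.00)(8.00) + (1680.00)(68.50) + (1680.00)(68.50) = 264720.00 cm³
ΣAȳ = (4320.00)(135.00) + (1680.00)(8.00) + (1680.00)(262.00) = 1036800.00 cm³
x̄ = 264720.00 / 7680.00 = 34.47 cm
ȳ = 1036800.00 / 7680.00 = 135.00 cm

x̄ = 34.47 cm, ȳ = 135.00 cm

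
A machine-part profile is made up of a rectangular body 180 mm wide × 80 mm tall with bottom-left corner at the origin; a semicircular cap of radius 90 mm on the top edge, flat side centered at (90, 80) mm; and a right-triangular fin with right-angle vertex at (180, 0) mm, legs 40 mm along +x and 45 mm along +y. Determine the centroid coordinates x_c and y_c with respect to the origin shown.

x_c = 93.32 mm, y_c = 74.70 mm

rectangular body: A = 180 × 80 = 14400.00, centroid at (90.00, 40.00).
semicircular top: A = ½π·90² = 12723.45, centroid at (90.00, 118.20).
triangular fin: A = ½·40·45 = 900.00, centroid at (193.33, 15.00).
ΣA = 28023.45 mm²
ΣAx_c = (14400.00)(90.00) + (12723.45)(90.00) + (900.00)(193.33) = 2615110.52 mm³
ΣAy_c = (14400.00)(40.00) + (12723.45)(118.20) + (900.00)(15.00) = 2093376.02 mm³
x_c = 2615110.52 / 28023.45 = 93.32 mm
y_c = 2093376.02 / 28023.45 = 74.70 mm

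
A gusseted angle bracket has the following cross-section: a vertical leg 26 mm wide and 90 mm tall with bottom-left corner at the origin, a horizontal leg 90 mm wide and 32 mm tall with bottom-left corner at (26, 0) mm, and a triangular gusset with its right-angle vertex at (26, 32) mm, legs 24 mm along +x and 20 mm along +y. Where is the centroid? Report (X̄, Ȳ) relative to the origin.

X̄ = 44.52 mm, Ȳ = 29.42 mm

vertical leg: A = 26 × 90 = 2340.00, centroid at (13.00, 45.00).
horizontal leg: A = 90 × 32 = 2880.00, centroid at (71.00, 16.00).
gusset: A = ½·24·20 = 240.00, centroid at (34.00, 38.67).
ΣA = 5460.00 mm²
ΣAX̄ = (2340.00)(13.00) + (2880.00)(71.00) + (240.00)(34.00) = 243060.00 mm³
ΣAȲ = (2340.00)(45.00) + (2880.00)(16.00) + (240.00)(38.67) = 160660.00 mm³
X̄ = 243060.00 / 5460.00 = 44.52 mm
Ȳ = 160660.00 / 5460.00 = 29.42 mm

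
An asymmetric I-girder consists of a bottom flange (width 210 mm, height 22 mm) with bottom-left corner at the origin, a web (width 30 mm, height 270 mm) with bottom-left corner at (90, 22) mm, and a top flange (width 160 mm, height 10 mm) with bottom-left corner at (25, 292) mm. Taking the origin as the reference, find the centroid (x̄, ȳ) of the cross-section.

x̄ = 105.00 mm, ȳ = 125.54 mm

bottom flange: A = 210 × 22 = 4620.00, centroid at (105.00, 11.00).
web: A = 30 × 270 = 8100.00, centroid at (105.00, 157.00).
top flange: A = 160 × 10 = 1600.00, centroid at (105.00, 297.00).
ΣA = 14320.00 mm²
ΣAx̄ = (4620.00)(105.00) + (8100.00)(105.00) + (1600.00)(105.00) = 1503600.00 mm³
ΣAȳ = (4620.00)(11.00) + (8100.00)(157.00) + (1600.00)(297.00) = 1797720.00 mm³
x̄ = 1503600.00 / 14320.00 = 105.00 mm
ȳ = 1797720.00 / 14320.00 = 125.54 mm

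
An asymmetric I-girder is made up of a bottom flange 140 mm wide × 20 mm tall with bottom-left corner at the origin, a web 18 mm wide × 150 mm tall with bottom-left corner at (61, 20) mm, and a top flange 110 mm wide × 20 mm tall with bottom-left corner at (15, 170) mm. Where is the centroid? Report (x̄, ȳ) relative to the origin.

x̄ = 70.00 mm, ȳ = 88.38 mm

bottom flange: A = 140 × 20 = 2800.00, centroid at (70.00, 10.00).
web: A = 18 × 150 = 2700.00, centroid at (70.00, 95.00).
top flange: A = 110 × 20 = 2200.00, centroid at (70.00, 180.00).
ΣA = 7700.00 mm²
ΣAx̄ = (2800.00)(70.00) + (2700.00)(70.00) + (2200.00)(70.00) = 539000.00 mm³
ΣAȳ = (2800.00)(10.00) + (2700.00)(95.00) + (2200.00)(180.00) = 680500.00 mm³
x̄ = 539000.00 / 7700.00 = 70.00 mm
ȳ = 680500.00 / 7700.00 = 88.38 mm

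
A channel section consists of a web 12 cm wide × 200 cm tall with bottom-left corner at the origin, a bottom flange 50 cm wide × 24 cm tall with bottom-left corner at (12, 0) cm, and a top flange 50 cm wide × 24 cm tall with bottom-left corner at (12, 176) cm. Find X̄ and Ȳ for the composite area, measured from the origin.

X̄ = 21.50 cm, Ȳ = 100.00 cm

web: A = 12 × 200 = 2400.00, centroid at (6.00, 100.00).
bottom flange: A = 50 × 24 = 1200.00, centroid at (37.00, 12.00).
top flange: A = 50 × 24 = 1200.00, centroid at (37.00, 188.00).
ΣA = 4800.00 cm²
ΣAX̄ = (2400.00)(6.00) + (1200.00)(37.00) + (1200.00)(37.00) = 103200.00 cm³
ΣAȲ = (2400.00)(100.00) + (1200.00)(12.00) + (1200.00)(188.00) = 480000.00 cm³
X̄ = 103200.00 / 4800.00 = 21.50 cm
Ȳ = 480000.00 / 4800.00 = 100.00 cm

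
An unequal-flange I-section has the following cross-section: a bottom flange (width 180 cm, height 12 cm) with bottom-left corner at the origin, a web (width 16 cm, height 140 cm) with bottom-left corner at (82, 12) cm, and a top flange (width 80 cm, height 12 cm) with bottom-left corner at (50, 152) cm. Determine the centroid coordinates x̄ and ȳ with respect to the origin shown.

bottom flange: A = 180 × 12 = 2160.00, centroid at (90.00, 6.00).
web: A = 16 × 140 = 2240.00, centroid at (90.00, 82.00).
top flange: A = 80 × 12 = 960.00, centroid at (90.00, 158.00).
ΣA = 5360.00 cm², ΣAx̄ = 482400.00 cm³, ΣAȳ = 348320.00 cm³.
x̄ = 482400.00/5360.00 = 90.00 cm; ȳ = 348320.00/5360.00 = 64.99 cm.

x̄ = 90.00 cm, ȳ = 64.99 cm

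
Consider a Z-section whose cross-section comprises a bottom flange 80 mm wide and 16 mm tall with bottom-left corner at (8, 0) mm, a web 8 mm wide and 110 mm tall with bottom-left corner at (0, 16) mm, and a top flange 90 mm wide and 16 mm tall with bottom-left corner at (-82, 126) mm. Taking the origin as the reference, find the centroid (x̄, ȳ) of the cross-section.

x̄ = 3.24 mm, ȳ = 73.80 mm

bottom flange: A = 80 × 16 = 1280.00, centroid at (48.00, 8.00).
web: A = 8 × 110 = 880.00, centroid at (4.00, 71.00).
top flange: A = 90 × 16 = 1440.00, centroid at (-37.00, 134.00).
ΣA = 3600.00 mm²
ΣAx̄ = (1280.00)(48.00) + (880.00)(4.00) + (1440.00)(-37.00) = 11680.00 mm³
ΣAȳ = (1280.00)(8.00) + (880.00)(71.00) + (1440.00)(134.00) = 265680.00 mm³
x̄ = 11680.00 / 3600.00 = 3.24 mm
ȳ = 265680.00 / 3600.00 = 73.80 mm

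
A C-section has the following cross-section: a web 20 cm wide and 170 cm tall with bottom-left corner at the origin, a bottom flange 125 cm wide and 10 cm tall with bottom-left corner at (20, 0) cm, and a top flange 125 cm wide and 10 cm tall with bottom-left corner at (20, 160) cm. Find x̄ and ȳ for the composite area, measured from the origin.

Part | A | x̄ᵢ | ȳᵢ | A·x̄ᵢ | A·ȳᵢ
web | 3400.00 | 10.00 | 85.00 | 34000.00 | 289000.00
bottom flange | 1250.00 | 82.50 | 5.00 | 103125.00 | 6250.00
top flange | 1250.00 | 82.50 | 165.00 | 103125.00 | 206250.00
Σ | 5900.00 |  |  | 240250.00 | 501500.00
x̄ = 240250.00 / 5900.00 = 40.72 cm
ȳ = 501500.00 / 5900.00 = 85.00 cm

x̄ = 40.72 cm, ȳ = 85.00 cm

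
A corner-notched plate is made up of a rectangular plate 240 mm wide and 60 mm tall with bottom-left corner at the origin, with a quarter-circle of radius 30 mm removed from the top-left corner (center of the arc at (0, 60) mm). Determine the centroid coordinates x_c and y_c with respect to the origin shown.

x_c = 125.54 mm, y_c = 29.11 mm

Part | A | x̄ᵢ | ȳᵢ | A·x̄ᵢ | A·ȳᵢ
plate | 14400.00 | 120.00 | 30.00 | 1728000.00 | 432000.00
removed quarter-circle | -706.86 | 12.73 | 47.27 | -9000.00 | -33411.50
Σ | 13693.14 |  |  | 1719000.00 | 398588.50
x_c = 1719000.00 / 13693.14 = 125.54 mm
y_c = 398588.50 / 13693.14 = 29.11 mm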